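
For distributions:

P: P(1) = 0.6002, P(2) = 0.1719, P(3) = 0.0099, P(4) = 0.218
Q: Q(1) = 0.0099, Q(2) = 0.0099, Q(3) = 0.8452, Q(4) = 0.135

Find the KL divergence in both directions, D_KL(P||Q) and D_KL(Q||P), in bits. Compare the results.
D_KL(P||Q) = 4.3494 bits, D_KL(Q||P) = 5.2298 bits. D_KL(Q||P) is larger than D_KL(P||Q) by 0.8804 bits; the two directions differ.

D_KL(P||Q) = Σ P(x) log₂(P(x)/Q(x))

Computing term by term:
  P(1)·log₂(P(1)/Q(1)) = 0.6002·log₂(0.6002/0.0099) = 3.55431
  P(2)·log₂(P(2)/Q(2)) = 0.1719·log₂(0.1719/0.0099) = 0.70788
  P(3)·log₂(P(3)/Q(3)) = 0.0099·log₂(0.0099/0.8452) = -0.06352
  P(4)·log₂(P(4)/Q(4)) = 0.218·log₂(0.218/0.135) = 0.15072

D_KL(P||Q) = 3.55431 + 0.70788 - 0.06352 + 0.15072 = 4.34939 ≈ 4.3494 bits

D_KL(Q||P) = Σ Q(x) log₂(Q(x)/P(x))

Computing term by term:
  Q(1)·log₂(Q(1)/P(1)) = 0.0099·log₂(0.0099/0.6002) = -0.05863
  Q(2)·log₂(Q(2)/P(2)) = 0.0099·log₂(0.0099/0.1719) = -0.04077
  Q(3)·log₂(Q(3)/P(3)) = 0.8452·log₂(0.8452/0.0099) = 5.42257
  Q(4)·log₂(Q(4)/P(4)) = 0.135·log₂(0.135/0.218) = -0.09333

D_KL(Q||P) = -0.05863 - 0.04077 + 5.42257 - 0.09333 = 5.22984 ≈ 5.2298 bits

These are NOT equal (difference: 0.8804 bits). KL divergence is asymmetric: D_KL(P||Q) ≠ D_KL(Q||P) in general.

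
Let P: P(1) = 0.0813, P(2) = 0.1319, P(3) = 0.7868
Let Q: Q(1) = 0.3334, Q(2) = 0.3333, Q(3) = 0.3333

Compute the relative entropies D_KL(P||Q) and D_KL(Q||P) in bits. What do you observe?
D_KL(P||Q) = 0.6331 bits, D_KL(Q||P) = 0.7115 bits. The two directions give different values (D_KL(Q||P) exceeds D_KL(P||Q) by 0.0784 bits): KL divergence is asymmetric.

D_KL(P||Q) = Σ P(x) log₂(P(x)/Q(x))

Computing term by term:
  P(1)·log₂(P(1)/Q(1)) = 0.0813·log₂(0.0813/0.3334) = -0.16552
  P(2)·log₂(P(2)/Q(2)) = 0.1319·log₂(0.1319/0.3333) = -0.17640
  P(3)·log₂(P(3)/Q(3)) = 0.7868·log₂(0.7868/0.3333) = 0.97498

D_KL(P||Q) = -0.16552 - 0.17640 + 0.97498 = 0.63306 ≈ 0.6331 bits

D_KL(Q||P) = Σ Q(x) log₂(Q(x)/P(x))

Computing term by term:
  Q(1)·log₂(Q(1)/P(1)) = 0.3334·log₂(0.3334/0.0813) = 0.67878
  Q(2)·log₂(Q(2)/P(2)) = 0.3333·log₂(0.3333/0.1319) = 0.44575
  Q(3)·log₂(Q(3)/P(3)) = 0.3333·log₂(0.3333/0.7868) = -0.41302

D_KL(Q||P) = 0.67878 + 0.44575 - 0.41302 = 0.71151 ≈ 0.7115 bits

These are NOT equal (difference: 0.0784 bits). KL divergence is asymmetric: D_KL(P||Q) ≠ D_KL(Q||P) in general.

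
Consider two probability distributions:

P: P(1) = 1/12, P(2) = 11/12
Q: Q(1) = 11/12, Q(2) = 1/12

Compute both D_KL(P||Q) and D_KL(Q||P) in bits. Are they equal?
D_KL(P||Q) = 2.8829 bits, D_KL(Q||P) = 2.8829 bits. Yes, in this case they are equal (although KL divergence is not symmetric in general).

D_KL(P||Q) = Σ P(x) log₂(P(x)/Q(x))

Computing term by term:
  P(1)·log₂(P(1)/Q(1)) = (1/12)·log₂((1/12)/(11/12)) = -0.28829
  P(2)·log₂(P(2)/Q(2)) = (11/12)·log₂((11/12)/(1/12)) = 3.17115

D_KL(P||Q) = -0.28829 + 3.17115 = 2.88286 ≈ 2.8829 bits

D_KL(Q||P) = Σ Q(x) log₂(Q(x)/P(x))

Computing term by term:
  Q(1)·log₂(Q(1)/P(1)) = (11/12)·log₂((11/12)/(1/12)) = 3.17115
  Q(2)·log₂(Q(2)/P(2)) = (1/12)·log₂((1/12)/(11/12)) = -0.28829

D_KL(Q||P) = 3.17115 - 0.28829 = 2.88286 ≈ 2.8829 bits

These ARE equal here. Q is P with outcomes relabeled (Q(1) = P(2), Q(2) = P(1)) by a relabeling that is its own inverse, so the two sums contain exactly the same terms in a different order. This is a special case — KL divergence is not symmetric in general: D_KL(P||Q) ≠ D_KL(Q||P) for most P, Q.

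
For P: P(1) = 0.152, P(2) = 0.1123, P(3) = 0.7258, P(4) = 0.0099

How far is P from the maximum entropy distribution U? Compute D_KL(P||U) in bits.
0.8311 bits

U(i) = 1/4 for all i

D_KL(P||U) = Σ P(x) log₂(P(x) / (1/4))
           = Σ P(x) log₂(P(x)) + log₂(4)
           = log₂(4) - H(P)

H(P) = -Σ P(x) log₂(P(x)):
  -P(1)·log₂(P(1)) = -(0.152)·log₂(0.152) = 0.41311
  -P(2)·log₂(P(2)) = -(0.1123)·log₂(0.1123) = 0.35426
  -P(3)·log₂(P(3)) = -(0.7258)·log₂(0.7258) = 0.33558
  -P(4)·log₂(P(4)) = -(0.0099)·log₂(0.0099) = 0.06592
H(P) = 0.41311 + 0.35426 + 0.33558 + 0.06592 = 1.16887 bits

log₂(4) = 2.00000 bits

D_KL(P||U) = 2.00000 - 1.16887 = 0.83113 ≈ 0.8311 bits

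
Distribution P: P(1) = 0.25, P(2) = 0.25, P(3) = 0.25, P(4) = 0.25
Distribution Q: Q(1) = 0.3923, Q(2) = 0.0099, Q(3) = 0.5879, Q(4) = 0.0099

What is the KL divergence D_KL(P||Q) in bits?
1.8583 bits

D_KL(P||Q) = Σ P(x) log₂(P(x)/Q(x))

Computing term by term:
  P(1)·log₂(P(1)/Q(1)) = 0.25·log₂(0.25/0.3923) = -0.16251
  P(2)·log₂(P(2)/Q(2)) = 0.25·log₂(0.25/0.0099) = 1.16459
  P(3)·log₂(P(3)/Q(3)) = 0.25·log₂(0.25/0.5879) = -0.30841
  P(4)·log₂(P(4)/Q(4)) = 0.25·log₂(0.25/0.0099) = 1.16459

D_KL(P||Q) = -0.16251 + 1.16459 - 0.30841 + 1.16459 = 1.85826 ≈ 1.8583 bits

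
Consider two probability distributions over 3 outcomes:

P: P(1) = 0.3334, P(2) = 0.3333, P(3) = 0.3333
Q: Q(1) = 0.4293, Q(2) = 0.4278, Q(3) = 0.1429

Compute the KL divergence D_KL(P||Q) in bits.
0.1656 bits

D_KL(P||Q) = Σ P(x) log₂(P(x)/Q(x))

Computing term by term:
  P(1)·log₂(P(1)/Q(1)) = 0.3334·log₂(0.3334/0.4293) = -0.12160
  P(2)·log₂(P(2)/Q(2)) = 0.3333·log₂(0.3333/0.4278) = -0.12003
  P(3)·log₂(P(3)/Q(3)) = 0.3333·log₂(0.3333/0.1429) = 0.40723

D_KL(P||Q) = -0.12160 - 0.12003 + 0.40723 = 0.16560 ≈ 0.1656 bits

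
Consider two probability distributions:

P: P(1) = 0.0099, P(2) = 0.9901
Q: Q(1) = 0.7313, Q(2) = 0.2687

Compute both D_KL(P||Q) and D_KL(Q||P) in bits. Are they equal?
D_KL(P||Q) = 1.8015 bits, D_KL(Q||P) = 4.0335 bits. No, they are not equal.

D_KL(P||Q) = Σ P(x) log₂(P(x)/Q(x))

Computing term by term:
  P(1)·log₂(P(1)/Q(1)) = 0.0099·log₂(0.0099/0.7313) = -0.06145
  P(2)·log₂(P(2)/Q(2)) = 0.9901·log₂(0.9901/0.2687) = 1.86295

D_KL(P||Q) = -0.06145 + 1.86295 = 1.80150 ≈ 1.8015 bits

D_KL(Q||P) = Σ Q(x) log₂(Q(x)/P(x))

Computing term by term:
  Q(1)·log₂(Q(1)/P(1)) = 0.7313·log₂(0.7313/0.0099) = 4.53910
  Q(2)·log₂(Q(2)/P(2)) = 0.2687·log₂(0.2687/0.9901) = -0.50558

D_KL(Q||P) = 4.53910 - 0.50558 = 4.03352 ≈ 4.0335 bits

These are NOT equal (difference: 2.2320 bits). KL divergence is asymmetric: D_KL(P||Q) ≠ D_KL(Q||P) in general.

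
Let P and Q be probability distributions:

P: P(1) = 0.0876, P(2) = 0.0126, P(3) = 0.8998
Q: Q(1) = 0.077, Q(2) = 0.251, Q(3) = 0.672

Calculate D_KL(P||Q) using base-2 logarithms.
0.3409 bits

D_KL(P||Q) = Σ P(x) log₂(P(x)/Q(x))

Computing term by term:
  P(1)·log₂(P(1)/Q(1)) = 0.0876·log₂(0.0876/0.077) = 0.01630
  P(2)·log₂(P(2)/Q(2)) = 0.0126·log₂(0.0126/0.251) = -0.05438
  P(3)·log₂(P(3)/Q(3)) = 0.8998·log₂(0.8998/0.672) = 0.37894

D_KL(P||Q) = 0.01630 - 0.05438 + 0.37894 = 0.34086 ≈ 0.3409 bits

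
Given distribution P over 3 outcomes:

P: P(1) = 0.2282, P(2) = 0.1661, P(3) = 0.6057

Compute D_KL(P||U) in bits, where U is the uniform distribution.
0.2302 bits

U(i) = 1/3 for all i

D_KL(P||U) = Σ P(x) log₂(P(x) / (1/3))
           = Σ P(x) log₂(P(x)) + log₂(3)
           = log₂(3) - H(P)

H(P) = -Σ P(x) log₂(P(x)):
  -P(1)·log₂(P(1)) = -(0.2282)·log₂(0.2282) = 0.48644
  -P(2)·log₂(P(2)) = -(0.1661)·log₂(0.1661) = 0.43018
  -P(3)·log₂(P(3)) = -(0.6057)·log₂(0.6057) = 0.43812
H(P) = 0.48644 + 0.43018 + 0.43812 = 1.35474 bits

log₂(3) = 1.58496 bits

D_KL(P||U) = 1.58496 - 1.35474 = 0.23022 ≈ 0.2302 bits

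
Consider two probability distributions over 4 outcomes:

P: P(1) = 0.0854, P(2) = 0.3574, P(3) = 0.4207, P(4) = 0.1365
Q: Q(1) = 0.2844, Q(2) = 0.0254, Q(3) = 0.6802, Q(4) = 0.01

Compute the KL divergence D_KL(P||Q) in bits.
1.4382 bits

D_KL(P||Q) = Σ P(x) log₂(P(x)/Q(x))

Computing term by term:
  P(1)·log₂(P(1)/Q(1)) = 0.0854·log₂(0.0854/0.2844) = -0.14822
  P(2)·log₂(P(2)/Q(2)) = 0.3574·log₂(0.3574/0.0254) = 1.36335
  P(3)·log₂(P(3)/Q(3)) = 0.4207·log₂(0.4207/0.6802) = -0.29162
  P(4)·log₂(P(4)/Q(4)) = 0.1365·log₂(0.1365/0.01) = 0.51472

D_KL(P||Q) = -0.14822 + 1.36335 - 0.29162 + 0.51472 = 1.43823 ≈ 1.4382 bits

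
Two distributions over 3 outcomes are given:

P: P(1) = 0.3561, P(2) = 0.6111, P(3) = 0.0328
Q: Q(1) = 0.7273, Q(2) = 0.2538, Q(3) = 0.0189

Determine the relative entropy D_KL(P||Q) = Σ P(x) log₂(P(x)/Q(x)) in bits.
0.4339 bits

D_KL(P||Q) = Σ P(x) log₂(P(x)/Q(x))

Computing term by term:
  P(1)·log₂(P(1)/Q(1)) = 0.3561·log₂(0.3561/0.7273) = -0.36688
  P(2)·log₂(P(2)/Q(2)) = 0.6111·log₂(0.6111/0.2538) = 0.77470
  P(3)·log₂(P(3)/Q(3)) = 0.0328·log₂(0.0328/0.0189) = 0.02609

D_KL(P||Q) = -0.36688 + 0.77470 + 0.02609 = 0.43391 ≈ 0.4339 bits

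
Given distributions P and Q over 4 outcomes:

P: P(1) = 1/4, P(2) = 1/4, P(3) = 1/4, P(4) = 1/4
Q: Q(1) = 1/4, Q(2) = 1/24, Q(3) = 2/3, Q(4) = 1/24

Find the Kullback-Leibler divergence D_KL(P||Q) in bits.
0.9387 bits

D_KL(P||Q) = Σ P(x) log₂(P(x)/Q(x))

Computing term by term:
  P(1)·log₂(P(1)/Q(1)) = (1/4)·log₂((1/4)/(1/4)) = 0.00000
  P(2)·log₂(P(2)/Q(2)) = (1/4)·log₂((1/4)/(1/24)) = 0.64624
  P(3)·log₂(P(3)/Q(3)) = (1/4)·log₂((1/4)/(2/3)) = -0.35376
  P(4)·log₂(P(4)/Q(4)) = (1/4)·log₂((1/4)/(1/24)) = 0.64624

D_KL(P||Q) = 0.00000 + 0.64624 - 0.35376 + 0.64624 = 0.93872 ≈ 0.9387 bits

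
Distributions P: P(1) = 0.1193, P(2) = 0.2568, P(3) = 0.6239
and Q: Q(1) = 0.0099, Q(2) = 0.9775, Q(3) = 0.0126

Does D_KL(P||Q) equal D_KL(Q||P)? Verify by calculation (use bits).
D_KL(P||Q) = 3.4456 bits, D_KL(Q||P) = 1.7786 bits. No — D_KL(P||Q) ≠ D_KL(Q||P) for this pair.

D_KL(P||Q) = Σ P(x) log₂(P(x)/Q(x))

Computing term by term:
  P(1)·log₂(P(1)/Q(1)) = 0.1193·log₂(0.1193/0.0099) = 0.42841
  P(2)·log₂(P(2)/Q(2)) = 0.2568·log₂(0.2568/0.9775) = -0.49523
  P(3)·log₂(P(3)/Q(3)) = 0.6239·log₂(0.6239/0.0126) = 3.51244

D_KL(P||Q) = 0.42841 - 0.49523 + 3.51244 = 3.44562 ≈ 3.4456 bits

D_KL(Q||P) = Σ Q(x) log₂(Q(x)/P(x))

Computing term by term:
  Q(1)·log₂(Q(1)/P(1)) = 0.0099·log₂(0.0099/0.1193) = -0.03555
  Q(2)·log₂(Q(2)/P(2)) = 0.9775·log₂(0.9775/0.2568) = 1.88506
  Q(3)·log₂(Q(3)/P(3)) = 0.0126·log₂(0.0126/0.6239) = -0.07094

D_KL(Q||P) = -0.03555 + 1.88506 - 0.07094 = 1.77857 ≈ 1.7786 bits

These are NOT equal (difference: 1.6670 bits). KL divergence is asymmetric: D_KL(P||Q) ≠ D_KL(Q||P) in general.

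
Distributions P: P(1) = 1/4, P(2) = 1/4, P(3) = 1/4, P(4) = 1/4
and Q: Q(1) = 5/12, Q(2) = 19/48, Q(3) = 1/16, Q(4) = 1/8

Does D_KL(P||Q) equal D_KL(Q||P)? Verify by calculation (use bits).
D_KL(P||Q) = 0.4000 bits, D_KL(Q||P) = 0.3195 bits. No — D_KL(P||Q) ≠ D_KL(Q||P) for this pair.

D_KL(P||Q) = Σ P(x) log₂(P(x)/Q(x))

Computing term by term:
  P(1)·log₂(P(1)/Q(1)) = (1/4)·log₂((1/4)/(5/12)) = -0.18424
  P(2)·log₂(P(2)/Q(2)) = (1/4)·log₂((1/4)/(19/48)) = -0.16574
  P(3)·log₂(P(3)/Q(3)) = (1/4)·log₂((1/4)/(1/16)) = 0.50000
  P(4)·log₂(P(4)/Q(4)) = (1/4)·log₂((1/4)/(1/8)) = 0.25000

D_KL(P||Q) = -0.18424 - 0.16574 + 0.50000 + 0.25000 = 0.40002 ≈ 0.4000 bits

D_KL(Q||P) = Σ Q(x) log₂(Q(x)/P(x))

Computing term by term:
  Q(1)·log₂(Q(1)/P(1)) = (5/12)·log₂((5/12)/(1/4)) = 0.30707
  Q(2)·log₂(Q(2)/P(2)) = (19/48)·log₂((19/48)/(1/4)) = 0.26242
  Q(3)·log₂(Q(3)/P(3)) = (1/16)·log₂((1/16)/(1/4)) = -0.12500
  Q(4)·log₂(Q(4)/P(4)) = (1/8)·log₂((1/8)/(1/4)) = -0.12500

D_KL(Q||P) = 0.30707 + 0.26242 - 0.12500 - 0.12500 = 0.31949 ≈ 0.3195 bits

These are NOT equal (difference: 0.0805 bits). KL divergence is asymmetric: D_KL(P||Q) ≠ D_KL(Q||P) in general.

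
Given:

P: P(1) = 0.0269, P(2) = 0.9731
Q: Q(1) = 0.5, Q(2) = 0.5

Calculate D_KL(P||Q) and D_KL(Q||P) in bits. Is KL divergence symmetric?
D_KL(P||Q) = 0.8214 bits, D_KL(Q||P) = 1.6278 bits. No, KL divergence is not symmetric.

D_KL(P||Q) = Σ P(x) log₂(P(x)/Q(x))

Computing term by term:
  P(1)·log₂(P(1)/Q(1)) = 0.0269·log₂(0.0269/0.5) = -0.11342
  P(2)·log₂(P(2)/Q(2)) = 0.9731·log₂(0.9731/0.5) = 0.93482

D_KL(P||Q) = -0.11342 + 0.93482 = 0.82140 ≈ 0.8214 bits

D_KL(Q||P) = Σ Q(x) log₂(Q(x)/P(x))

Computing term by term:
  Q(1)·log₂(Q(1)/P(1)) = 0.5·log₂(0.5/0.0269) = 2.10813
  Q(2)·log₂(Q(2)/P(2)) = 0.5·log₂(0.5/0.9731) = -0.48033

D_KL(Q||P) = 2.10813 - 0.48033 = 1.62780 ≈ 1.6278 bits

These are NOT equal (difference: 0.8064 bits). KL divergence is asymmetric: D_KL(P||Q) ≠ D_KL(Q||P) in general.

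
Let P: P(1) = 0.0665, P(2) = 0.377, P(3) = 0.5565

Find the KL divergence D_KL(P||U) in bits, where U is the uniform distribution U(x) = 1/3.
0.3238 bits

U(i) = 1/3 for all i

D_KL(P||U) = Σ P(x) log₂(P(x) / (1/3))
           = Σ P(x) log₂(P(x)) + log₂(3)
           = log₂(3) - H(P)

H(P) = -Σ P(x) log₂(P(x)):
  -P(1)·log₂(P(1)) = -(0.0665)·log₂(0.0665) = 0.26005
  -P(2)·log₂(P(2)) = -(0.377)·log₂(0.377) = 0.53058
  -P(3)·log₂(P(3)) = -(0.5565)·log₂(0.5565) = 0.47055
H(P) = 0.26005 + 0.53058 + 0.47055 = 1.26118 bits

log₂(3) = 1.58496 bits

D_KL(P||U) = 1.58496 - 1.26118 = 0.32378 ≈ 0.3238 bits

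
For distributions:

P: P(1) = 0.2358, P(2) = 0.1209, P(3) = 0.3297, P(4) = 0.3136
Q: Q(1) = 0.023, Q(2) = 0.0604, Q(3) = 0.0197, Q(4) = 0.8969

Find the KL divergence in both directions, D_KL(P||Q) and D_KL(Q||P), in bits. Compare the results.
D_KL(P||Q) = 1.7776 bits, D_KL(Q||P) = 1.1419 bits. D_KL(P||Q) is larger than D_KL(Q||P) by 0.6357 bits; the two directions differ.

D_KL(P||Q) = Σ P(x) log₂(P(x)/Q(x))

Computing term by term:
  P(1)·log₂(P(1)/Q(1)) = 0.2358·log₂(0.2358/0.023) = 0.79178
  P(2)·log₂(P(2)/Q(2)) = 0.1209·log₂(0.1209/0.0604) = 0.12104
  P(3)·log₂(P(3)/Q(3)) = 0.3297·log₂(0.3297/0.0197) = 1.34019
  P(4)·log₂(P(4)/Q(4)) = 0.3136·log₂(0.3136/0.8969) = -0.47542

D_KL(P||Q) = 0.79178 + 0.12104 + 1.34019 - 0.47542 = 1.77759 ≈ 1.7776 bits

D_KL(Q||P) = Σ Q(x) log₂(Q(x)/P(x))

Computing term by term:
  Q(1)·log₂(Q(1)/P(1)) = 0.023·log₂(0.023/0.2358) = -0.07723
  Q(2)·log₂(Q(2)/P(2)) = 0.0604·log₂(0.0604/0.1209) = -0.06047
  Q(3)·log₂(Q(3)/P(3)) = 0.0197·log₂(0.0197/0.3297) = -0.08008
  Q(4)·log₂(Q(4)/P(4)) = 0.8969·log₂(0.8969/0.3136) = 1.35972

D_KL(Q||P) = -0.07723 - 0.06047 - 0.08008 + 1.35972 = 1.14194 ≈ 1.1419 bits

These are NOT equal (difference: 0.6357 bits). KL divergence is asymmetric: D_KL(P||Q) ≠ D_KL(Q||P) in general.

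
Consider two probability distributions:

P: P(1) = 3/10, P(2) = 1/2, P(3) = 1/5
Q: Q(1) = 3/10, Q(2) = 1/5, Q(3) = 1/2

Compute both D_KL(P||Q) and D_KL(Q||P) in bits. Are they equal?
D_KL(P||Q) = 0.3966 bits, D_KL(Q||P) = 0.3966 bits. Yes, in this case they are equal (although KL divergence is not symmetric in general).

D_KL(P||Q) = Σ P(x) log₂(P(x)/Q(x))

Computing term by term:
  P(1)·log₂(P(1)/Q(1)) = (3/10)·log₂((3/10)/(3/10)) = 0.00000
  P(2)·log₂(P(2)/Q(2)) = (1/2)·log₂((1/2)/(1/5)) = 0.66096
  P(3)·log₂(P(3)/Q(3)) = (1/5)·log₂((1/5)/(1/2)) = -0.26439

D_KL(P||Q) = 0.00000 + 0.66096 - 0.26439 = 0.39657 ≈ 0.3966 bits

D_KL(Q||P) = Σ Q(x) log₂(Q(x)/P(x))

Computing term by term:
  Q(1)·log₂(Q(1)/P(1)) = (3/10)·log₂((3/10)/(3/10)) = 0.00000
  Q(2)·log₂(Q(2)/P(2)) = (1/5)·log₂((1/5)/(1/2)) = -0.26439
  Q(3)·log₂(Q(3)/P(3)) = (1/2)·log₂((1/2)/(1/5)) = 0.66096

D_KL(Q||P) = 0.00000 - 0.26439 + 0.66096 = 0.39657 ≈ 0.3966 bits

These ARE equal here. Q is P with outcomes relabeled (Q(2) = P(3), Q(3) = P(2)) by a relabeling that is its own inverse, so the two sums contain exactly the same terms in a different order. This is a special case — KL divergence is not symmetric in general: D_KL(P||Q) ≠ D_KL(Q||P) for most P, Q.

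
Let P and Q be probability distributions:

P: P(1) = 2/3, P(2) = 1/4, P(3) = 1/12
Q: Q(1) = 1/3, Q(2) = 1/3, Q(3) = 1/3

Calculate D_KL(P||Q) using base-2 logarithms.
0.3962 bits

D_KL(P||Q) = Σ P(x) log₂(P(x)/Q(x))

Computing term by term:
  P(1)·log₂(P(1)/Q(1)) = (2/3)·log₂((2/3)/(1/3)) = 0.66667
  P(2)·log₂(P(2)/Q(2)) = (1/4)·log₂((1/4)/(1/3)) = -0.10376
  P(3)·log₂(P(3)/Q(3)) = (1/12)·log₂((1/12)/(1/3)) = -0.16667

D_KL(P||Q) = 0.66667 - 0.10376 - 0.16667 = 0.39624 ≈ 0.3962 bits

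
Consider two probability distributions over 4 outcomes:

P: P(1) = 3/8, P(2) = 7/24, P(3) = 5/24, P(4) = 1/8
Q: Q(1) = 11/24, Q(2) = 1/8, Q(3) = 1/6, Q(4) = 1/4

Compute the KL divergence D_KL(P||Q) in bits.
0.1900 bits

D_KL(P||Q) = Σ P(x) log₂(P(x)/Q(x))

Computing term by term:
  P(1)·log₂(P(1)/Q(1)) = (3/8)·log₂((3/8)/(11/24)) = -0.10856
  P(2)·log₂(P(2)/Q(2)) = (7/24)·log₂((7/24)/(1/8)) = 0.35653
  P(3)·log₂(P(3)/Q(3)) = (5/24)·log₂((5/24)/(1/6)) = 0.06707
  P(4)·log₂(P(4)/Q(4)) = (1/8)·log₂((1/8)/(1/4)) = -0.12500

D_KL(P||Q) = -0.10856 + 0.35653 + 0.06707 - 0.12500 = 0.19004 ≈ 0.1900 bits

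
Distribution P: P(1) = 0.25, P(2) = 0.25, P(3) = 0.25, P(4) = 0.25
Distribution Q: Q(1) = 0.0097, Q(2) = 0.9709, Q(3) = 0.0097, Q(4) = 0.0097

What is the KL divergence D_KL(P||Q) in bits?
3.0265 bits

D_KL(P||Q) = Σ P(x) log₂(P(x)/Q(x))

Computing term by term:
  P(1)·log₂(P(1)/Q(1)) = 0.25·log₂(0.25/0.0097) = 1.17195
  P(2)·log₂(P(2)/Q(2)) = 0.25·log₂(0.25/0.9709) = -0.48935
  P(3)·log₂(P(3)/Q(3)) = 0.25·log₂(0.25/0.0097) = 1.17195
  P(4)·log₂(P(4)/Q(4)) = 0.25·log₂(0.25/0.0097) = 1.17195

D_KL(P||Q) = 1.17195 - 0.48935 + 1.17195 + 1.17195 = 3.02650 ≈ 3.0265 bits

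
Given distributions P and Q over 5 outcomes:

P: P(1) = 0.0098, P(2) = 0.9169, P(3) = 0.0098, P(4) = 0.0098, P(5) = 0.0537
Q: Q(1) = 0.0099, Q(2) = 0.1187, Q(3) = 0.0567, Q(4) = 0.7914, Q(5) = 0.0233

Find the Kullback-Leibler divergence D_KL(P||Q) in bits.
2.6820 bits

D_KL(P||Q) = Σ P(x) log₂(P(x)/Q(x))

Computing term by term:
  P(1)·log₂(P(1)/Q(1)) = 0.0098·log₂(0.0098/0.0099) = -0.00014
  P(2)·log₂(P(2)/Q(2)) = 0.9169·log₂(0.9169/0.1187) = 2.70435
  P(3)·log₂(P(3)/Q(3)) = 0.0098·log₂(0.0098/0.0567) = -0.02482
  P(4)·log₂(P(4)/Q(4)) = 0.0098·log₂(0.0098/0.7914) = -0.06209
  P(5)·log₂(P(5)/Q(5)) = 0.0537·log₂(0.0537/0.0233) = 0.06469

D_KL(P||Q) = -0.00014 + 2.70435 - 0.02482 - 0.06209 + 0.06469 = 2.68199 ≈ 2.6820 bits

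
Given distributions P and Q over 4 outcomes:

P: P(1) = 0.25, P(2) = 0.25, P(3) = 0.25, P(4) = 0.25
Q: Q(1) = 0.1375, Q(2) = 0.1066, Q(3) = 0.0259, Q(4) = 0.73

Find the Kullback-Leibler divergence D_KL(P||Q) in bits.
0.9543 bits

D_KL(P||Q) = Σ P(x) log₂(P(x)/Q(x))

Computing term by term:
  P(1)·log₂(P(1)/Q(1)) = 0.25·log₂(0.25/0.1375) = 0.21562
  P(2)·log₂(P(2)/Q(2)) = 0.25·log₂(0.25/0.1066) = 0.30743
  P(3)·log₂(P(3)/Q(3)) = 0.25·log₂(0.25/0.0259) = 0.81773
  P(4)·log₂(P(4)/Q(4)) = 0.25·log₂(0.25/0.73) = -0.38649

D_KL(P||Q) = 0.21562 + 0.30743 + 0.81773 - 0.38649 = 0.95429 ≈ 0.9543 bits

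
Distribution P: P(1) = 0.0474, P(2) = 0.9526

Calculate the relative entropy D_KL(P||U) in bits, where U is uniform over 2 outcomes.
0.7248 bits

U(i) = 1/2 for all i

D_KL(P||U) = Σ P(x) log₂(P(x) / (1/2))
           = Σ P(x) log₂(P(x)) + log₂(2)
           = log₂(2) - H(P)

H(P) = -Σ P(x) log₂(P(x)):
  -P(1)·log₂(P(1)) = -(0.0474)·log₂(0.0474) = 0.20851
  -P(2)·log₂(P(2)) = -(0.9526)·log₂(0.9526) = 0.06674
H(P) = 0.20851 + 0.06674 = 0.27525 bits

log₂(2) = 1.00000 bits

D_KL(P||U) = 1.00000 - 0.27525 = 0.72475 ≈ 0.7248 bits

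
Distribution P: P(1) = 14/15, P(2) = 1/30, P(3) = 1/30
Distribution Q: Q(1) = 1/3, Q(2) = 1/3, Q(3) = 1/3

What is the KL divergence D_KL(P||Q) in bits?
1.1649 bits

D_KL(P||Q) = Σ P(x) log₂(P(x)/Q(x))

Computing term by term:
  P(1)·log₂(P(1)/Q(1)) = (14/15)·log₂((14/15)/(1/3)) = 1.38640
  P(2)·log₂(P(2)/Q(2)) = (1/30)·log₂((1/30)/(1/3)) = -0.11073
  P(3)·log₂(P(3)/Q(3)) = (1/30)·log₂((1/30)/(1/3)) = -0.11073

D_KL(P||Q) = 1.38640 - 0.11073 - 0.11073 = 1.16494 ≈ 1.1649 bits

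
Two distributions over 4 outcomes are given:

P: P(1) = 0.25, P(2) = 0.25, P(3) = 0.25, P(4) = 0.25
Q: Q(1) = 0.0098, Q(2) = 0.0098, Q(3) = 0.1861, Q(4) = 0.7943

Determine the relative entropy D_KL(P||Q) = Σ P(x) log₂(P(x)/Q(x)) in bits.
2.0260 bits

D_KL(P||Q) = Σ P(x) log₂(P(x)/Q(x))

Computing term by term:
  P(1)·log₂(P(1)/Q(1)) = 0.25·log₂(0.25/0.0098) = 1.16825
  P(2)·log₂(P(2)/Q(2)) = 0.25·log₂(0.25/0.0098) = 1.16825
  P(3)·log₂(P(3)/Q(3)) = 0.25·log₂(0.25/0.1861) = 0.10646
  P(4)·log₂(P(4)/Q(4)) = 0.25·log₂(0.25/0.7943) = -0.41694

D_KL(P||Q) = 1.16825 + 1.16825 + 0.10646 - 0.41694 = 2.02602 ≈ 2.0260 bits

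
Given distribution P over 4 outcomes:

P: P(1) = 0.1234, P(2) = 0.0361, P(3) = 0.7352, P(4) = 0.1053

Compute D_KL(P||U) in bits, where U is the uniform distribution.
0.7863 bits

U(i) = 1/4 for all i

D_KL(P||U) = Σ P(x) log₂(P(x) / (1/4))
           = Σ P(x) log₂(P(x)) + log₂(4)
           = log₂(4) - H(P)

H(P) = -Σ P(x) log₂(P(x)):
  -P(1)·log₂(P(1)) = -(0.1234)·log₂(0.1234) = 0.37249
  -P(2)·log₂(P(2)) = -(0.0361)·log₂(0.0361) = 0.17299
  -P(3)·log₂(P(3)) = -(0.7352)·log₂(0.7352) = 0.32628
  -P(4)·log₂(P(4)) = -(0.1053)·log₂(0.1053) = 0.34195
H(P) = 0.37249 + 0.17299 + 0.32628 + 0.34195 = 1.21371 bits

log₂(4) = 2.00000 bits

D_KL(P||U) = 2.00000 - 1.21371 = 0.78629 ≈ 0.7863 bits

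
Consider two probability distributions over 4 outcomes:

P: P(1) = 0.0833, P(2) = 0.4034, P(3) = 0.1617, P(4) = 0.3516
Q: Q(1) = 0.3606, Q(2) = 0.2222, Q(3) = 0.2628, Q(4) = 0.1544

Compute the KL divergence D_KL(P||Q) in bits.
0.4751 bits

D_KL(P||Q) = Σ P(x) log₂(P(x)/Q(x))

Computing term by term:
  P(1)·log₂(P(1)/Q(1)) = 0.0833·log₂(0.0833/0.3606) = -0.17610
  P(2)·log₂(P(2)/Q(2)) = 0.4034·log₂(0.4034/0.2222) = 0.34707
  P(3)·log₂(P(3)/Q(3)) = 0.1617·log₂(0.1617/0.2628) = -0.11329
  P(4)·log₂(P(4)/Q(4)) = 0.3516·log₂(0.3516/0.1544) = 0.41744

D_KL(P||Q) = -0.17610 + 0.34707 - 0.11329 + 0.41744 = 0.47512 ≈ 0.4751 bits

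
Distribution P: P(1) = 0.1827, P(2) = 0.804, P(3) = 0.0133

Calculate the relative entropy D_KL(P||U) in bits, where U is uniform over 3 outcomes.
0.8010 bits

U(i) = 1/3 for all i

D_KL(P||U) = Σ P(x) log₂(P(x) / (1/3))
           = Σ P(x) log₂(P(x)) + log₂(3)
           = log₂(3) - H(P)

H(P) = -Σ P(x) log₂(P(x)):
  -P(1)·log₂(P(1)) = -(0.1827)·log₂(0.1827) = 0.44806
  -P(2)·log₂(P(2)) = -(0.804)·log₂(0.804) = 0.25305
  -P(3)·log₂(P(3)) = -(0.0133)·log₂(0.0133) = 0.08289
H(P) = 0.44806 + 0.25305 + 0.08289 = 0.78400 bits

log₂(3) = 1.58496 bits

D_KL(P||U) = 1.58496 - 0.78400 = 0.80096 ≈ 0.8010 bits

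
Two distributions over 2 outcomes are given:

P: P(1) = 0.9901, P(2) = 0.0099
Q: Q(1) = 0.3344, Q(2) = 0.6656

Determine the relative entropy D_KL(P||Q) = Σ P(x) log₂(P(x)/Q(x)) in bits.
1.4904 bits

D_KL(P||Q) = Σ P(x) log₂(P(x)/Q(x))

Computing term by term:
  P(1)·log₂(P(1)/Q(1)) = 0.9901·log₂(0.9901/0.3344) = 1.55050
  P(2)·log₂(P(2)/Q(2)) = 0.0099·log₂(0.0099/0.6656) = -0.06010

D_KL(P||Q) = 1.55050 - 0.06010 = 1.49040 ≈ 1.4904 bits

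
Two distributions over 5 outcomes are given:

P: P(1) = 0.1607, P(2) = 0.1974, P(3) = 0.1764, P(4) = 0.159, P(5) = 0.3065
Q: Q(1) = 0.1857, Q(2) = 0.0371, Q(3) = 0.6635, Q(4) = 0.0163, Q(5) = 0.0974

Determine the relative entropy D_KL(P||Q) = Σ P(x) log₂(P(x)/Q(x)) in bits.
1.1348 bits

D_KL(P||Q) = Σ P(x) log₂(P(x)/Q(x))

Computing term by term:
  P(1)·log₂(P(1)/Q(1)) = 0.1607·log₂(0.1607/0.1857) = -0.03352
  P(2)·log₂(P(2)/Q(2)) = 0.1974·log₂(0.1974/0.0371) = 0.47606
  P(3)·log₂(P(3)/Q(3)) = 0.1764·log₂(0.1764/0.6635) = -0.33714
  P(4)·log₂(P(4)/Q(4)) = 0.159·log₂(0.159/0.0163) = 0.52249
  P(5)·log₂(P(5)/Q(5)) = 0.3065·log₂(0.3065/0.0974) = 0.50692

D_KL(P||Q) = -0.03352 + 0.47606 - 0.33714 + 0.52249 + 0.50692 = 1.13481 ≈ 1.1348 bits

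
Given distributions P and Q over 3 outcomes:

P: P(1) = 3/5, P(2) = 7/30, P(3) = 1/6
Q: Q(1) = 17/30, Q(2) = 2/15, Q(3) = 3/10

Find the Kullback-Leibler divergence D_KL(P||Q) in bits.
0.0965 bits

D_KL(P||Q) = Σ P(x) log₂(P(x)/Q(x))

Computing term by term:
  P(1)·log₂(P(1)/Q(1)) = (3/5)·log₂((3/5)/(17/30)) = 0.04948
  P(2)·log₂(P(2)/Q(2)) = (7/30)·log₂((7/30)/(2/15)) = 0.18838
  P(3)·log₂(P(3)/Q(3)) = (1/6)·log₂((1/6)/(3/10)) = -0.14133

D_KL(P||Q) = 0.04948 + 0.18838 - 0.14133 = 0.09653 ≈ 0.0965 bits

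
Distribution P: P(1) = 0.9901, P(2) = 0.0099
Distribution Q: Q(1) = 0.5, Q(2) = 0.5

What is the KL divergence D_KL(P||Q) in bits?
0.9199 bits

D_KL(P||Q) = Σ P(x) log₂(P(x)/Q(x))

Computing term by term:
  P(1)·log₂(P(1)/Q(1)) = 0.9901·log₂(0.9901/0.5) = 0.97589
  P(2)·log₂(P(2)/Q(2)) = 0.0099·log₂(0.0099/0.5) = -0.05602

D_KL(P||Q) = 0.97589 - 0.05602 = 0.91987 ≈ 0.9199 bits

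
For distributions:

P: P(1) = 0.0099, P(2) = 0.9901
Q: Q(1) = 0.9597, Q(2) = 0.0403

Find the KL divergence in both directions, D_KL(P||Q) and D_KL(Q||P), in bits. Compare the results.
D_KL(P||Q) = 4.5077 bits, D_KL(Q||P) = 6.1469 bits. D_KL(Q||P) is larger than D_KL(P||Q) by 1.6392 bits; the two directions differ.

D_KL(P||Q) = Σ P(x) log₂(P(x)/Q(x))

Computing term by term:
  P(1)·log₂(P(1)/Q(1)) = 0.0099·log₂(0.0099/0.9597) = -0.06533
  P(2)·log₂(P(2)/Q(2)) = 0.9901·log₂(0.9901/0.0403) = 4.57300

D_KL(P||Q) = -0.06533 + 4.57300 = 4.50767 ≈ 4.5077 bits

D_KL(Q||P) = Σ Q(x) log₂(Q(x)/P(x))

Computing term by term:
  Q(1)·log₂(Q(1)/P(1)) = 0.9597·log₂(0.9597/0.0099) = 6.33307
  Q(2)·log₂(Q(2)/P(2)) = 0.0403·log₂(0.0403/0.9901) = -0.18613

D_KL(Q||P) = 6.33307 - 0.18613 = 6.14694 ≈ 6.1469 bits

These are NOT equal (difference: 1.6392 bits). KL divergence is asymmetric: D_KL(P||Q) ≠ D_KL(Q||P) in general.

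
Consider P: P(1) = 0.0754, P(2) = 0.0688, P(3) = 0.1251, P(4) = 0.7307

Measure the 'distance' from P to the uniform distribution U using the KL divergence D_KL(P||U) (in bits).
0.7472 bits

U(i) = 1/4 for all i

D_KL(P||U) = Σ P(x) log₂(P(x) / (1/4))
           = Σ P(x) log₂(P(x)) + log₂(4)
           = log₂(4) - H(P)

H(P) = -Σ P(x) log₂(P(x)):
  -P(1)·log₂(P(1)) = -(0.0754)·log₂(0.0754) = 0.28119
  -P(2)·log₂(P(2)) = -(0.0688)·log₂(0.0688) = 0.26567
  -P(3)·log₂(P(3)) = -(0.1251)·log₂(0.1251) = 0.37516
  -P(4)·log₂(P(4)) = -(0.7307)·log₂(0.7307) = 0.33075
H(P) = 0.28119 + 0.26567 + 0.37516 + 0.33075 = 1.25277 bits

log₂(4) = 2.00000 bits

D_KL(P||U) = 2.00000 - 1.25277 = 0.74723 ≈ 0.7472 bits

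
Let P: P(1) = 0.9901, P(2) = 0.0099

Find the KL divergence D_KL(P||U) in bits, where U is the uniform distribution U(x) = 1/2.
0.9199 bits

U(i) = 1/2 for all i

D_KL(P||U) = Σ P(x) log₂(P(x) / (1/2))
           = Σ P(x) log₂(P(x)) + log₂(2)
           = log₂(2) - H(P)

H(P) = -Σ P(x) log₂(P(x)):
  -P(1)·log₂(P(1)) = -(0.9901)·log₂(0.9901) = 0.01421
  -P(2)·log₂(P(2)) = -(0.0099)·log₂(0.0099) = 0.06592
H(P) = 0.01421 + 0.06592 = 0.08013 bits

log₂(2) = 1.00000 bits

D_KL(P||U) = 1.00000 - 0.08013 = 0.91987 ≈ 0.9199 bits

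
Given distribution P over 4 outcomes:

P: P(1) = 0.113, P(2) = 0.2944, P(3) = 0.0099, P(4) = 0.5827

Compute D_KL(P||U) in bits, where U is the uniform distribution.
0.6052 bits

U(i) = 1/4 for all i

D_KL(P||U) = Σ P(x) log₂(P(x) / (1/4))
           = Σ P(x) log₂(P(x)) + log₂(4)
           = log₂(4) - H(P)

H(P) = -Σ P(x) log₂(P(x)):
  -P(1)·log₂(P(1)) = -(0.113)·log₂(0.113) = 0.35545
  -P(2)·log₂(P(2)) = -(0.2944)·log₂(0.2944) = 0.51937
  -P(3)·log₂(P(3)) = -(0.0099)·log₂(0.0099) = 0.06592
  -P(4)·log₂(P(4)) = -(0.5827)·log₂(0.5827) = 0.45403
H(P) = 0.35545 + 0.51937 + 0.06592 + 0.45403 = 1.39477 bits

log₂(4) = 2.00000 bits

D_KL(P||U) = 2.00000 - 1.39477 = 0.60523 ≈ 0.6052 bits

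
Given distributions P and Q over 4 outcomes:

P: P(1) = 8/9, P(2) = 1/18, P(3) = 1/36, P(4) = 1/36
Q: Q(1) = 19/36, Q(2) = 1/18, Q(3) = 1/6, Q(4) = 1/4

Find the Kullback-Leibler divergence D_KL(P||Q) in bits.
0.5087 bits

D_KL(P||Q) = Σ P(x) log₂(P(x)/Q(x))

Computing term by term:
  P(1)·log₂(P(1)/Q(1)) = (8/9)·log₂((8/9)/(19/36)) = 0.66851
  P(2)·log₂(P(2)/Q(2)) = (1/18)·log₂((1/18)/(1/18)) = 0.00000
  P(3)·log₂(P(3)/Q(3)) = (1/36)·log₂((1/36)/(1/6)) = -0.07180
  P(4)·log₂(P(4)/Q(4)) = (1/36)·log₂((1/36)/(1/4)) = -0.08805

D_KL(P||Q) = 0.66851 + 0.00000 - 0.07180 - 0.08805 = 0.50866 ≈ 0.5087 bits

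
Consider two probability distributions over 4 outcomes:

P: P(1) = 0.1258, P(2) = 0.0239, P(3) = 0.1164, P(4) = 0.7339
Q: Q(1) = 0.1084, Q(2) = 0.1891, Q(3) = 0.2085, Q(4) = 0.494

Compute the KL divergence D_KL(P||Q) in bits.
0.2769 bits

D_KL(P||Q) = Σ P(x) log₂(P(x)/Q(x))

Computing term by term:
  P(1)·log₂(P(1)/Q(1)) = 0.1258·log₂(0.1258/0.1084) = 0.02702
  P(2)·log₂(P(2)/Q(2)) = 0.0239·log₂(0.0239/0.1891) = -0.07132
  P(3)·log₂(P(3)/Q(3)) = 0.1164·log₂(0.1164/0.2085) = -0.09789
  P(4)·log₂(P(4)/Q(4)) = 0.7339·log₂(0.7339/0.494) = 0.41911

D_KL(P||Q) = 0.02702 - 0.07132 - 0.09789 + 0.41911 = 0.27692 ≈ 0.2769 bits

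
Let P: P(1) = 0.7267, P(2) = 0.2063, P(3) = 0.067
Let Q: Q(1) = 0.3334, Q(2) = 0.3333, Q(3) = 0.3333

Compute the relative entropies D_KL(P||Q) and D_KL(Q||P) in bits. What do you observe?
D_KL(P||Q) = 0.5190 bits, D_KL(Q||P) = 0.6273 bits. The two directions give different values (D_KL(Q||P) exceeds D_KL(P||Q) by 0.1083 bits): KL divergence is asymmetric.

D_KL(P||Q) = Σ P(x) log₂(P(x)/Q(x))

Computing term by term:
  P(1)·log₂(P(1)/Q(1)) = 0.7267·log₂(0.7267/0.3334) = 0.81689
  P(2)·log₂(P(2)/Q(2)) = 0.2063·log₂(0.2063/0.3333) = -0.14278
  P(3)·log₂(P(3)/Q(3)) = 0.067·log₂(0.067/0.3333) = -0.15508

D_KL(P||Q) = 0.81689 - 0.14278 - 0.15508 = 0.51903 ≈ 0.5190 bits

D_KL(Q||P) = Σ Q(x) log₂(Q(x)/P(x))

Computing term by term:
  Q(1)·log₂(Q(1)/P(1)) = 0.3334·log₂(0.3334/0.7267) = -0.37478
  Q(2)·log₂(Q(2)/P(2)) = 0.3333·log₂(0.3333/0.2063) = 0.23067
  Q(3)·log₂(Q(3)/P(3)) = 0.3333·log₂(0.3333/0.067) = 0.77145

D_KL(Q||P) = -0.37478 + 0.23067 + 0.77145 = 0.62734 ≈ 0.6273 bits

These are NOT equal (difference: 0.1083 bits). KL divergence is asymmetric: D_KL(P||Q) ≠ D_KL(Q||P) in general.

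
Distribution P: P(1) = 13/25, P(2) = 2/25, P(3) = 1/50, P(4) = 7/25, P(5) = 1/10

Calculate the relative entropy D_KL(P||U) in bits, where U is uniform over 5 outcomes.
0.5806 bits

U(i) = 1/5 for all i

D_KL(P||U) = Σ P(x) log₂(P(x) / (1/5))
           = Σ P(x) log₂(P(x)) + log₂(5)
           = log₂(5) - H(P)

H(P) = -Σ P(x) log₂(P(x)):
  -P(1)·log₂(P(1)) = -(13/25)·log₂(13/25) = 0.49058
  -P(2)·log₂(P(2)) = -(2/25)·log₂(2/25) = 0.29151
  -P(3)·log₂(P(3)) = -(1/50)·log₂(1/50) = 0.11288
  -P(4)·log₂(P(4)) = -(7/25)·log₂(7/25) = 0.51422
  -P(5)·log₂(P(5)) = -(1/10)·log₂(1/10) = 0.33219
H(P) = 0.49058 + 0.29151 + 0.11288 + 0.51422 + 0.33219 = 1.74138 bits

log₂(5) = 2.32193 bits

D_KL(P||U) = 2.32193 - 1.74138 = 0.58055 ≈ 0.5806 bits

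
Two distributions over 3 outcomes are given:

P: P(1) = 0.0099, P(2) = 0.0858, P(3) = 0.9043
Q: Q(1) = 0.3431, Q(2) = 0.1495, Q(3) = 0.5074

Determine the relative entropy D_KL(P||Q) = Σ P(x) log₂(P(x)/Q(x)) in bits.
0.6345 bits

D_KL(P||Q) = Σ P(x) log₂(P(x)/Q(x))

Computing term by term:
  P(1)·log₂(P(1)/Q(1)) = 0.0099·log₂(0.0099/0.3431) = -0.05064
  P(2)·log₂(P(2)/Q(2)) = 0.0858·log₂(0.0858/0.1495) = -0.06873
  P(3)·log₂(P(3)/Q(3)) = 0.9043·log₂(0.9043/0.5074) = 0.75389

D_KL(P||Q) = -0.05064 - 0.06873 + 0.75389 = 0.63452 ≈ 0.6345 bits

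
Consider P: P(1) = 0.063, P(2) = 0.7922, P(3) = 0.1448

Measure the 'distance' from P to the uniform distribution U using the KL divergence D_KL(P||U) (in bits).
0.6638 bits

U(i) = 1/3 for all i

D_KL(P||U) = Σ P(x) log₂(P(x) / (1/3))
           = Σ P(x) log₂(P(x)) + log₂(3)
           = log₂(3) - H(P)

H(P) = -Σ P(x) log₂(P(x)):
  -P(1)·log₂(P(1)) = -(0.063)·log₂(0.063) = 0.25128
  -P(2)·log₂(P(2)) = -(0.7922)·log₂(0.7922) = 0.26623
  -P(3)·log₂(P(3)) = -(0.1448)·log₂(0.1448) = 0.40368
H(P) = 0.25128 + 0.26623 + 0.40368 = 0.92119 bits

log₂(3) = 1.58496 bits

D_KL(P||U) = 1.58496 - 0.92119 = 0.66377 ≈ 0.6638 bits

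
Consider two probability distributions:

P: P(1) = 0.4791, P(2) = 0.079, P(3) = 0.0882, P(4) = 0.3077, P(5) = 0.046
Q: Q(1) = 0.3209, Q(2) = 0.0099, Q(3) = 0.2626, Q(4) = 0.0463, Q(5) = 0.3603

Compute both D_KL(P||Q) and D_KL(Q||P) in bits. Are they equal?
D_KL(P||Q) = 1.0791 bits, D_KL(Q||P) = 1.1415 bits. No, they are not equal.

D_KL(P||Q) = Σ P(x) log₂(P(x)/Q(x))

Computing term by term:
  P(1)·log₂(P(1)/Q(1)) = 0.4791·log₂(0.4791/0.3209) = 0.27702
  P(2)·log₂(P(2)/Q(2)) = 0.079·log₂(0.079/0.0099) = 0.23671
  P(3)·log₂(P(3)/Q(3)) = 0.0882·log₂(0.0882/0.2626) = -0.13883
  P(4)·log₂(P(4)/Q(4)) = 0.3077·log₂(0.3077/0.0463) = 0.84077
  P(5)·log₂(P(5)/Q(5)) = 0.046·log₂(0.046/0.3603) = -0.13660

D_KL(P||Q) = 0.27702 + 0.23671 - 0.13883 + 0.84077 - 0.13660 = 1.07907 ≈ 1.0791 bits

D_KL(Q||P) = Σ Q(x) log₂(Q(x)/P(x))

Computing term by term:
  Q(1)·log₂(Q(1)/P(1)) = 0.3209·log₂(0.3209/0.4791) = -0.18555
  Q(2)·log₂(Q(2)/P(2)) = 0.0099·log₂(0.0099/0.079) = -0.02966
  Q(3)·log₂(Q(3)/P(3)) = 0.2626·log₂(0.2626/0.0882) = 0.41334
  Q(4)·log₂(Q(4)/P(4)) = 0.0463·log₂(0.0463/0.3077) = -0.12651
  Q(5)·log₂(Q(5)/P(5)) = 0.3603·log₂(0.3603/0.046) = 1.06991

D_KL(Q||P) = -0.18555 - 0.02966 + 0.41334 - 0.12651 + 1.06991 = 1.14153 ≈ 1.1415 bits

These are NOT equal (difference: 0.0624 bits). KL divergence is asymmetric: D_KL(P||Q) ≠ D_KL(Q||P) in general.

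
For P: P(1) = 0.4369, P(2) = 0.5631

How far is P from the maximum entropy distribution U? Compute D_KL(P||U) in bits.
0.0115 bits

U(i) = 1/2 for all i

D_KL(P||U) = Σ P(x) log₂(P(x) / (1/2))
           = Σ P(x) log₂(P(x)) + log₂(2)
           = log₂(2) - H(P)

H(P) = -Σ P(x) log₂(P(x)):
  -P(1)·log₂(P(1)) = -(0.4369)·log₂(0.4369) = 0.52193
  -P(2)·log₂(P(2)) = -(0.5631)·log₂(0.5631) = 0.46655
H(P) = 0.52193 + 0.46655 = 0.98848 bits

log₂(2) = 1.00000 bits

D_KL(P||U) = 1.00000 - 0.98848 = 0.01152 ≈ 0.0115 bits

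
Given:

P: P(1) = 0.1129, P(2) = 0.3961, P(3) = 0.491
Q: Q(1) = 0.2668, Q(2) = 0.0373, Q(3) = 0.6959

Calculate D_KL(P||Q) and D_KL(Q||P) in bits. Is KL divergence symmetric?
D_KL(P||Q) = 0.9630 bits, D_KL(Q||P) = 0.5540 bits. No, KL divergence is not symmetric.

D_KL(P||Q) = Σ P(x) log₂(P(x)/Q(x))

Computing term by term:
  P(1)·log₂(P(1)/Q(1)) = 0.1129·log₂(0.1129/0.2668) = -0.14008
  P(2)·log₂(P(2)/Q(2)) = 0.3961·log₂(0.3961/0.0373) = 1.35015
  P(3)·log₂(P(3)/Q(3)) = 0.491·log₂(0.491/0.6959) = -0.24705

D_KL(P||Q) = -0.14008 + 1.35015 - 0.24705 = 0.96302 ≈ 0.9630 bits

D_KL(Q||P) = Σ Q(x) log₂(Q(x)/P(x))

Computing term by term:
  Q(1)·log₂(Q(1)/P(1)) = 0.2668·log₂(0.2668/0.1129) = 0.33102
  Q(2)·log₂(Q(2)/P(2)) = 0.0373·log₂(0.0373/0.3961) = -0.12714
  Q(3)·log₂(Q(3)/P(3)) = 0.6959·log₂(0.6959/0.491) = 0.35015

D_KL(Q||P) = 0.33102 - 0.12714 + 0.35015 = 0.55403 ≈ 0.5540 bits

These are NOT equal (difference: 0.4090 bits). KL divergence is asymmetric: D_KL(P||Q) ≠ D_KL(Q||P) in general.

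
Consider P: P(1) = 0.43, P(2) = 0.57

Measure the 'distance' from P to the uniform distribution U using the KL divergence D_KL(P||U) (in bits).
0.0142 bits

U(i) = 1/2 for all i

D_KL(P||U) = Σ P(x) log₂(P(x) / (1/2))
           = Σ P(x) log₂(P(x)) + log₂(2)
           = log₂(2) - H(P)

H(P) = -Σ P(x) log₂(P(x)):
  -P(1)·log₂(P(1)) = -(0.43)·log₂(0.43) = 0.52356
  -P(2)·log₂(P(2)) = -(0.57)·log₂(0.57) = 0.46225
H(P) = 0.52356 + 0.46225 = 0.98581 bits

log₂(2) = 1.00000 bits

D_KL(P||U) = 1.00000 - 0.98581 = 0.01419 ≈ 0.0142 bits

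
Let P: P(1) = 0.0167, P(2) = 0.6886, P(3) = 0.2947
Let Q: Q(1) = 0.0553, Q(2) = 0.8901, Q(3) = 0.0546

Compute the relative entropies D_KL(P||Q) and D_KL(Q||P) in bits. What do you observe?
D_KL(P||Q) = 0.4330 bits, D_KL(Q||P) = 0.2923 bits. The two directions give different values (D_KL(P||Q) exceeds D_KL(Q||P) by 0.1407 bits): KL divergence is asymmetric.

D_KL(P||Q) = Σ P(x) log₂(P(x)/Q(x))

Computing term by term:
  P(1)·log₂(P(1)/Q(1)) = 0.0167·log₂(0.0167/0.0553) = -0.02885
  P(2)·log₂(P(2)/Q(2)) = 0.6886·log₂(0.6886/0.8901) = -0.25499
  P(3)·log₂(P(3)/Q(3)) = 0.2947·log₂(0.2947/0.0546) = 0.71679

D_KL(P||Q) = -0.02885 - 0.25499 + 0.71679 = 0.43295 ≈ 0.4330 bits

D_KL(Q||P) = Σ Q(x) log₂(Q(x)/P(x))

Computing term by term:
  Q(1)·log₂(Q(1)/P(1)) = 0.0553·log₂(0.0553/0.0167) = 0.09553
  Q(2)·log₂(Q(2)/P(2)) = 0.8901·log₂(0.8901/0.6886) = 0.32961
  Q(3)·log₂(Q(3)/P(3)) = 0.0546·log₂(0.0546/0.2947) = -0.13280

D_KL(Q||P) = 0.09553 + 0.32961 - 0.13280 = 0.29234 ≈ 0.2923 bits

These are NOT equal (difference: 0.1407 bits). KL divergence is asymmetric: D_KL(P||Q) ≠ D_KL(Q||P) in general.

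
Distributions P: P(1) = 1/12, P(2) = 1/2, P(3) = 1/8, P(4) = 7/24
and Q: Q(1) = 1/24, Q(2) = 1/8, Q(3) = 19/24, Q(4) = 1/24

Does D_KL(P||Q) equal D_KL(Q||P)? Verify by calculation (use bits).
D_KL(P||Q) = 1.5693 bits, D_KL(Q||P) = 1.6995 bits. No — D_KL(P||Q) ≠ D_KL(Q||P) for this pair.

D_KL(P||Q) = Σ P(x) log₂(P(x)/Q(x))

Computing term by term:
  P(1)·log₂(P(1)/Q(1)) = (1/12)·log₂((1/12)/(1/24)) = 0.08333
  P(2)·log₂(P(2)/Q(2)) = (1/2)·log₂((1/2)/(1/8)) = 1.00000
  P(3)·log₂(P(3)/Q(3)) = (1/8)·log₂((1/8)/(19/24)) = -0.33287
  P(4)·log₂(P(4)/Q(4)) = (7/24)·log₂((7/24)/(1/24)) = 0.81881

D_KL(P||Q) = 0.08333 + 1.00000 - 0.33287 + 0.81881 = 1.56927 ≈ 1.5693 bits

D_KL(Q||P) = Σ Q(x) log₂(Q(x)/P(x))

Computing term by term:
  Q(1)·log₂(Q(1)/P(1)) = (1/24)·log₂((1/24)/(1/12)) = -0.04167
  Q(2)·log₂(Q(2)/P(2)) = (1/8)·log₂((1/8)/(1/2)) = -0.25000
  Q(3)·log₂(Q(3)/P(3)) = (19/24)·log₂((19/24)/(1/8)) = 2.10818
  Q(4)·log₂(Q(4)/P(4)) = (1/24)·log₂((1/24)/(7/24)) = -0.11697

D_KL(Q||P) = -0.04167 - 0.25000 + 2.10818 - 0.11697 = 1.69954 ≈ 1.6995 bits

These are NOT equal (difference: 0.1302 bits). KL divergence is asymmetric: D_KL(P||Q) ≠ D_KL(Q||P) in general.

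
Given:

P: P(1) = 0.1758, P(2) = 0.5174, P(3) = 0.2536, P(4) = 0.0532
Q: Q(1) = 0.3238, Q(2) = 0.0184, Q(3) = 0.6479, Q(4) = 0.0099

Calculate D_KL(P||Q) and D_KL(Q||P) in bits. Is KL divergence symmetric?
D_KL(P||Q) = 2.1215 bits, D_KL(Q||P) = 1.0495 bits. No, KL divergence is not symmetric.

D_KL(P||Q) = Σ P(x) log₂(P(x)/Q(x))

Computing term by term:
  P(1)·log₂(P(1)/Q(1)) = 0.1758·log₂(0.1758/0.3238) = -0.15491
  P(2)·log₂(P(2)/Q(2)) = 0.5174·log₂(0.5174/0.0184) = 2.49051
  P(3)·log₂(P(3)/Q(3)) = 0.2536·log₂(0.2536/0.6479) = -0.34318
  P(4)·log₂(P(4)/Q(4)) = 0.0532·log₂(0.0532/0.0099) = 0.12906

D_KL(P||Q) = -0.15491 + 2.49051 - 0.34318 + 0.12906 = 2.12148 ≈ 2.1215 bits

D_KL(Q||P) = Σ Q(x) log₂(Q(x)/P(x))

Computing term by term:
  Q(1)·log₂(Q(1)/P(1)) = 0.3238·log₂(0.3238/0.1758) = 0.28532
  Q(2)·log₂(Q(2)/P(2)) = 0.0184·log₂(0.0184/0.5174) = -0.08857
  Q(3)·log₂(Q(3)/P(3)) = 0.6479·log₂(0.6479/0.2536) = 0.87675
  Q(4)·log₂(Q(4)/P(4)) = 0.0099·log₂(0.0099/0.0532) = -0.02402

D_KL(Q||P) = 0.28532 - 0.08857 + 0.87675 - 0.02402 = 1.04948 ≈ 1.0495 bits

These are NOT equal (difference: 1.0720 bits). KL divergence is asymmetric: D_KL(P||Q) ≠ D_KL(Q||P) in general.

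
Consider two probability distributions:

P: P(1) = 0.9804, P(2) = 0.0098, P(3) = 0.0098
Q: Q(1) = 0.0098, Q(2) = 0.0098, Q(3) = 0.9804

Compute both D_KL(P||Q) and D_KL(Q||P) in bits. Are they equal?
D_KL(P||Q) = 6.4491 bits, D_KL(Q||P) = 6.4491 bits. Yes, in this case they are equal (although KL divergence is not symmetric in general).

D_KL(P||Q) = Σ P(x) log₂(P(x)/Q(x))

Computing term by term:
  P(1)·log₂(P(1)/Q(1)) = 0.9804·log₂(0.9804/0.0098) = 6.51421
  P(2)·log₂(P(2)/Q(2)) = 0.0098·log₂(0.0098/0.0098) = 0.00000
  P(3)·log₂(P(3)/Q(3)) = 0.0098·log₂(0.0098/0.9804) = -0.06512

D_KL(P||Q) = 6.51421 + 0.00000 - 0.06512 = 6.44909 ≈ 6.4491 bits

D_KL(Q||P) = Σ Q(x) log₂(Q(x)/P(x))

Computing term by term:
  Q(1)·log₂(Q(1)/P(1)) = 0.0098·log₂(0.0098/0.9804) = -0.06512
  Q(2)·log₂(Q(2)/P(2)) = 0.0098·log₂(0.0098/0.0098) = 0.00000
  Q(3)·log₂(Q(3)/P(3)) = 0.9804·log₂(0.9804/0.0098) = 6.51421

D_KL(Q||P) = -0.06512 + 0.00000 + 6.51421 = 6.44909 ≈ 6.4491 bits

These ARE equal here. Q is P with outcomes relabeled (Q(1) = P(3), Q(3) = P(1)) by a relabeling that is its own inverse, so the two sums contain exactly the same terms in a different order. This is a special case — KL divergence is not symmetric in general: D_KL(P||Q) ≠ D_KL(Q||P) for most P, Q.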